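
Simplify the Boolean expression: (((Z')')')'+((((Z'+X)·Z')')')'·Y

Z

(((Z')')')'+((((Z'+X)·Z')')')'·Y
= (((Z')')')'+(((Z')')')'·Y
= (((Z')')')'
= (Z')'
= Z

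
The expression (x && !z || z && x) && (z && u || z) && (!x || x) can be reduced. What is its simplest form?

x && z

(x && !z || z && x) && (z && u || z) && (!x || x)
= (x && !z || z && x) && (z && u || z)   — complement / identity
= x && (z && u || z)   — distribution
= x && z   — absorption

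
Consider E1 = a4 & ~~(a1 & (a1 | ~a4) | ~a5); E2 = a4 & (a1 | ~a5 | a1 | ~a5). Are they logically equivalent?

E1: a4 & ~~(a1 & (a1 | ~a4) | ~a5)
    = a4 & (a1 & (a1 | ~a4) | ~a5)   (double negation)
    = a4 & (a1 | ~a5)   (absorption)
E2: a4 & (a1 | ~a5 | a1 | ~a5)
    = a4 & (a1 | ~a5)   (idempotence)
Both reduce to a4 & (a1 | ~a5), so they are equivalent.

Yes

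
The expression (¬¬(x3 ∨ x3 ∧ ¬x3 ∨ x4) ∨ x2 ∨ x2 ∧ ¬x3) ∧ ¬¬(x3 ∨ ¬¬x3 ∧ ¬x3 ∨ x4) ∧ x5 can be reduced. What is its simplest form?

(x3 ∨ x4) ∧ x5

(¬¬(x3 ∨ x3 ∧ ¬x3 ∨ x4) ∨ x2 ∨ x2 ∧ ¬x3) ∧ ¬¬(x3 ∨ ¬¬x3 ∧ ¬x3 ∨ x4) ∧ x5
= (¬¬(x3 ∨ x3 ∧ ¬x3 ∨ x4) ∨ x2 ∨ x2 ∧ ¬x3) ∧ ¬¬(x3 ∨ x3 ∧ ¬x3 ∨ x4) ∧ x5   [double negation]
= (¬¬(x3 ∨ x3 ∧ ¬x3 ∨ x4) ∨ x2) ∧ ¬¬(x3 ∨ x3 ∧ ¬x3 ∨ x4) ∧ x5   [absorption]
= ¬¬(x3 ∨ x3 ∧ ¬x3 ∨ x4) ∧ x5   [absorption]
= (x3 ∨ x3 ∧ ¬x3 ∨ x4) ∧ x5   [double negation]
= (x3 ∨ x4) ∧ x5   [complement / identity]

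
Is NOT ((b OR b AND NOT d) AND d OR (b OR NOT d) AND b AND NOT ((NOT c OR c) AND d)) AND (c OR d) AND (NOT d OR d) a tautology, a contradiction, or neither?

NOT ((b OR b AND NOT d) AND d OR (b OR NOT d) AND b AND NOT ((NOT c OR c) AND d)) AND (c OR d) AND (NOT d OR d)
= NOT ((b OR b AND NOT d) AND d OR (b OR NOT d) AND b AND NOT d) AND (c OR d) AND (NOT d OR d)   — complement / identity
= NOT (b AND d OR (b OR NOT d) AND b AND NOT d) AND (c OR d) AND (NOT d OR d)   — absorption
= NOT (b AND d OR b AND NOT d) AND (c OR d) AND (NOT d OR d)   — absorption
= NOT b AND (c OR d) AND (NOT d OR d)   — distribution
= NOT b AND (c OR d)   — complement / identity
This depends on b, c, d, so it is not a constant.

neither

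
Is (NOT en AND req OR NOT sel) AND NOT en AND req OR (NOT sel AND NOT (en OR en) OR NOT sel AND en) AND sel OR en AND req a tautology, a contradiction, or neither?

(NOT en AND req OR NOT sel) AND NOT en AND req OR (NOT sel AND NOT (en OR en) OR NOT sel AND en) AND sel OR en AND req
= NOT en AND req OR (NOT sel AND NOT (en OR en) OR NOT sel AND en) AND sel OR en AND req   — absorption
= NOT en AND req OR (NOT sel AND NOT en OR NOT sel AND en) AND sel OR en AND req   — idempotence
= NOT en AND req OR NOT sel AND sel OR en AND req   — distribution
= NOT en AND req OR en AND req   — complement / identity
= req   — distribution
This depends on req, so it is not a constant.

neither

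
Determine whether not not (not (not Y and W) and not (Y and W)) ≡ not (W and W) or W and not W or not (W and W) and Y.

E1: not not (not (not Y and W) and not (Y and W))
    = not (not Y and W or Y and W)   — De Morgan
    = not W   — distribution
E2: not (W and W) or W and not W or not (W and W) and Y
    = not (W and W) or not (W and W) and Y   — complement / identity
    = not (W and W)   — absorption
    = not W   — idempotence
Both reduce to not W, so they are equivalent.

Yes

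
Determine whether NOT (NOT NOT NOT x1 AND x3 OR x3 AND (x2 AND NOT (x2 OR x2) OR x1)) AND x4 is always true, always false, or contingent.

contingent

NOT (NOT NOT NOT x1 AND x3 OR x3 AND (x2 AND NOT (x2 OR x2) OR x1)) AND x4
= NOT (NOT x1 AND x3 OR x3 AND (x2 AND NOT (x2 OR x2) OR x1)) AND x4   [double negation]
= NOT (NOT x1 AND x3 OR x3 AND (x2 AND NOT x2 OR x1)) AND x4   [idempotence]
= NOT (NOT x1 AND x3 OR x3 AND x1) AND x4   [complement / identity]
= NOT x3 AND x4   [distribution]
This depends on x3, x4, so it is not a constant.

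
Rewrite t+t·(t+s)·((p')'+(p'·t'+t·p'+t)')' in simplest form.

t

t+t·(t+s)·((p')'+(p'·t'+t·p'+t)')'
= t+t·(t+s)·((p')'+(p'+t)')'   (distribution)
= t+t·((p')'+(p'+t)')'   (absorption)
= t+t·p'·(p'+t)   (De Morgan)
= t+t·p'   (absorption)
= t   (absorption)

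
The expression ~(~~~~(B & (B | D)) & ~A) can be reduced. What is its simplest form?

~B | A

~(~~~~(B & (B | D)) & ~A)
= ~(~~~~B & ~A)   [absorption]
= ~(~~B & ~A)   [double negation]
= ~B | A   [De Morgan]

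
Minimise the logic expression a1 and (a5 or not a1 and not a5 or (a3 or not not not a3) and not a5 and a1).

a1

a1 and (a5 or not a1 and not a5 or (a3 or not not not a3) and not a5 and a1)
= a1 and (a5 or not a1 and not a5 or (a3 or not a3) and not a5 and a1)
= a1 and (a5 or not a1 and not a5 or not a5 and a1)
= a1 and (a5 or not a5)
= a1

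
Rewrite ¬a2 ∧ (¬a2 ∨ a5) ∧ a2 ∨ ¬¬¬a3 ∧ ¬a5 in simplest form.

¬a3 ∧ ¬a5

¬a2 ∧ (¬a2 ∨ a5) ∧ a2 ∨ ¬¬¬a3 ∧ ¬a5
= ¬a2 ∧ a2 ∨ ¬¬¬a3 ∧ ¬a5   [absorption]
= ¬¬¬a3 ∧ ¬a5   [complement / identity]
= ¬a3 ∧ ¬a5   [double negation]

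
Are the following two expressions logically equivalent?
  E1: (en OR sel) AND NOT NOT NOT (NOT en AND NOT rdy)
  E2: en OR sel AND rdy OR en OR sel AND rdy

Yes

E1: (en OR sel) AND NOT NOT NOT (NOT en AND NOT rdy)
    = (en OR sel) AND NOT (NOT en AND NOT rdy)
    = (en OR sel) AND (en OR rdy)
    = en OR sel AND rdy
E2: en OR sel AND rdy OR en OR sel AND rdy
    = en OR sel AND rdy
Both reduce to en OR sel AND rdy, so they are equivalent.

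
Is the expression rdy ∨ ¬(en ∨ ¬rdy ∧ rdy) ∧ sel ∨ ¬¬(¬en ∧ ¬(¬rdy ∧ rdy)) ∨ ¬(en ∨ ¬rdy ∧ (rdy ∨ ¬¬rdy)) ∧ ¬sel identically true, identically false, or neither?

rdy ∨ ¬(en ∨ ¬rdy ∧ rdy) ∧ sel ∨ ¬¬(¬en ∧ ¬(¬rdy ∧ rdy)) ∨ ¬(en ∨ ¬rdy ∧ (rdy ∨ ¬¬rdy)) ∧ ¬sel
= rdy ∨ ¬(en ∨ ¬rdy ∧ rdy) ∧ sel ∨ ¬¬(¬en ∧ ¬(¬rdy ∧ rdy)) ∨ ¬(en ∨ ¬rdy ∧ (rdy ∨ rdy)) ∧ ¬sel
= rdy ∨ ¬(en ∨ ¬rdy ∧ rdy) ∧ sel ∨ ¬¬(¬en ∧ ¬(¬rdy ∧ rdy)) ∨ ¬(en ∨ ¬rdy ∧ rdy) ∧ ¬sel
= rdy ∨ ¬(en ∨ ¬rdy ∧ rdy) ∧ sel ∨ ¬(en ∨ ¬rdy ∧ rdy) ∨ ¬(en ∨ ¬rdy ∧ rdy) ∧ ¬sel
= rdy ∨ ¬(en ∨ ¬rdy ∧ rdy) ∨ ¬(en ∨ ¬rdy ∧ rdy) ∧ ¬sel
= rdy ∨ ¬(en ∨ ¬rdy ∧ rdy)
= rdy ∨ ¬en
This depends on en, rdy, so it is not a constant.

neither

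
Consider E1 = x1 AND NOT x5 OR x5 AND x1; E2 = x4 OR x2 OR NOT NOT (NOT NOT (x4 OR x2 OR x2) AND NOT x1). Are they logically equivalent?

No

E1: x1 AND NOT x5 OR x5 AND x1
    = x1   — distribution
E2: x4 OR x2 OR NOT NOT (NOT NOT (x4 OR x2 OR x2) AND NOT x1)
    = x4 OR x2 OR NOT NOT (x4 OR x2 OR x2) AND NOT x1   — double negation
    = x4 OR x2 OR NOT NOT (x4 OR x2) AND NOT x1   — idempotence
    = x4 OR x2 OR (x4 OR x2) AND NOT x1   — double negation
    = x4 OR x2   — absorption
These differ: at x1=0, x2=1, x4=1, x5=0, E1 = 0 but E2 = 1.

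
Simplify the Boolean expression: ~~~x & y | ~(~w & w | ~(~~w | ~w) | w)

~x & y | ~w

~~~x & y | ~(~w & w | ~(~~w | ~w) | w)
= ~~~x & y | ~(~w & w | ~w & w | w)
= ~~~x & y | ~(~w & w | w)
= ~x & y | ~(~w & w | w)
= ~x & y | ~w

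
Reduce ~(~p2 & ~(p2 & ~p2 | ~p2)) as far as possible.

1

~(~p2 & ~(p2 & ~p2 | ~p2))
= p2 | p2 & ~p2 | ~p2   (De Morgan)
= p2 | ~p2   (complement / identity)
= 1   (complement)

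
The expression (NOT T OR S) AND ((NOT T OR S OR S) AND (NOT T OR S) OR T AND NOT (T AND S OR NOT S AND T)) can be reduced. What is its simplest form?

(NOT T OR S) AND ((NOT T OR S OR S) AND (NOT T OR S) OR T AND NOT (T AND S OR NOT S AND T))
= (NOT T OR S) AND ((NOT T OR S OR S) AND (NOT T OR S) OR T AND NOT T)   (distribution)
= (NOT T OR S) AND (NOT T OR S OR S) AND (NOT T OR S)   (complement / identity)
= (NOT T OR S) AND (NOT T OR S) AND (NOT T OR S)   (idempotence)
= (NOT T OR S) AND (NOT T OR S)   (idempotence)
= NOT T OR S   (idempotence)

NOT T OR S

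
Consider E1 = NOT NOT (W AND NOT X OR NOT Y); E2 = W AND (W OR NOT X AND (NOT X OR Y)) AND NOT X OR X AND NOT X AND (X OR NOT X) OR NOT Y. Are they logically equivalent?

E1: NOT NOT (W AND NOT X OR NOT Y)
    = W AND NOT X OR NOT Y
E2: W AND (W OR NOT X AND (NOT X OR Y)) AND NOT X OR X AND NOT X AND (X OR NOT X) OR NOT Y
    = W AND (W OR NOT X) AND NOT X OR X AND NOT X AND (X OR NOT X) OR NOT Y
    = W AND (W OR NOT X) AND NOT X OR X AND NOT X OR NOT Y
    = W AND (W OR NOT X) AND NOT X OR NOT Y
    = W AND NOT X OR NOT Y
Both reduce to W AND NOT X OR NOT Y, so they are equivalent.

Yes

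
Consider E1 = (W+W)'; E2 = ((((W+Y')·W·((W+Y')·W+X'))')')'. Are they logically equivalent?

Yes

E1: (W+W)'
    = W'
E2: ((((W+Y')·W·((W+Y')·W+X'))')')'
    = ((((W+Y')·W)')')'
    = ((W')')'
    = W'
Both reduce to W', so they are equivalent.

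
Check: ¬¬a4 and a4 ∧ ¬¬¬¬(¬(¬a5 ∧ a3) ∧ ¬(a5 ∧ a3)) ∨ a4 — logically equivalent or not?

E1: ¬¬a4
    = a4
E2: a4 ∧ ¬¬¬¬(¬(¬a5 ∧ a3) ∧ ¬(a5 ∧ a3)) ∨ a4
    = a4 ∧ ¬¬(¬(¬a5 ∧ a3) ∧ ¬(a5 ∧ a3)) ∨ a4
    = a4 ∧ ¬(¬a5 ∧ a3 ∨ a5 ∧ a3) ∨ a4
    = a4 ∧ ¬a3 ∨ a4
    = a4
Both reduce to a4, so they are equivalent.

Yes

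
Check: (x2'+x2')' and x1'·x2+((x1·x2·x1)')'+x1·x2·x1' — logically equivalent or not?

Yes

E1: (x2'+x2')'
    = (x2')'
    = x2
E2: x1'·x2+((x1·x2·x1)')'+x1·x2·x1'
    = x1'·x2+x1·x2·x1+x1·x2·x1'
    = x1'·x2+x1·x2
    = x2
Both reduce to x2, so they are equivalent.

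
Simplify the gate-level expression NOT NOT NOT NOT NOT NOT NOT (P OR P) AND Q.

NOT P AND Q

NOT NOT NOT NOT NOT NOT NOT (P OR P) AND Q
= NOT NOT NOT NOT NOT (P OR P) AND Q   (double negation)
= NOT NOT NOT (P OR P) AND Q   (double negation)
= NOT (P OR P) AND Q   (double negation)
= NOT P AND Q   (idempotence)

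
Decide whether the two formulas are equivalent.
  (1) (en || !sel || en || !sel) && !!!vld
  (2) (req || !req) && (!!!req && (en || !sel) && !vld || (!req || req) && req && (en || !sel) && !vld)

Yes

E1: (en || !sel || en || !sel) && !!!vld
    = (en || !sel || en || !sel) && !vld   (double negation)
    = (en || !sel) && !vld   (idempotence)
E2: (req || !req) && (!!!req && (en || !sel) && !vld || (!req || req) && req && (en || !sel) && !vld)
    = !!!req && (en || !sel) && !vld || (!req || req) && req && (en || !sel) && !vld   (complement / identity)
    = !req && (en || !sel) && !vld || (!req || req) && req && (en || !sel) && !vld   (double negation)
    = !req && (en || !sel) && !vld || req && (en || !sel) && !vld   (complement / identity)
    = (en || !sel) && !vld   (distribution)
Both reduce to (en || !sel) && !vld, so they are equivalent.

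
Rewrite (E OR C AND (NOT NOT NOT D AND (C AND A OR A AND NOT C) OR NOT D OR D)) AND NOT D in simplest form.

(E OR C AND (NOT NOT NOT D AND (C AND A OR A AND NOT C) OR NOT D OR D)) AND NOT D
= (E OR C AND (NOT NOT NOT D AND A OR NOT D OR D)) AND NOT D   (distribution)
= (E OR C AND (NOT D AND A OR NOT D OR D)) AND NOT D   (double negation)
= (E OR C AND (NOT D OR D)) AND NOT D   (absorption)
= (E OR C) AND NOT D   (complement / identity)

(E OR C) AND NOT D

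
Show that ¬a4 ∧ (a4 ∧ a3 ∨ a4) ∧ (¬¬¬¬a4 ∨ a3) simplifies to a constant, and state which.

¬a4 ∧ (a4 ∧ a3 ∨ a4) ∧ (¬¬¬¬a4 ∨ a3)
= ¬a4 ∧ (a4 ∧ a3 ∨ a4) ∧ (¬¬a4 ∨ a3)   — double negation
= ¬a4 ∧ a4 ∧ (¬¬a4 ∨ a3)   — absorption
= ¬a4 ∧ a4 ∧ (a4 ∨ a3)   — double negation
= ¬a4 ∧ a4   — absorption
= False   — complement

False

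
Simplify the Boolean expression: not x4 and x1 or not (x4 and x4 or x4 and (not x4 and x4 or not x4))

not x4

not x4 and x1 or not (x4 and x4 or x4 and (not x4 and x4 or not x4))
= not x4 and x1 or not (x4 and x4 or x4 and not x4)
= not x4 and x1 or not x4
= not x4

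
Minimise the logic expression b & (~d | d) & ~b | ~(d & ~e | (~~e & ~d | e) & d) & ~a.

b & (~d | d) & ~b | ~(d & ~e | (~~e & ~d | e) & d) & ~a
= b & (~d | d) & ~b | ~(d & ~e | (e & ~d | e) & d) & ~a
= b & (~d | d) & ~b | ~(d & ~e | e & d) & ~a
= b & (~d | d) & ~b | ~d & ~a
= b & ~b | ~d & ~a
= ~d & ~a

~d & ~a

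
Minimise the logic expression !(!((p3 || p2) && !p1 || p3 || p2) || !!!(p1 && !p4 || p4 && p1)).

!(!((p3 || p2) && !p1 || p3 || p2) || !!!(p1 && !p4 || p4 && p1))
= !(!((p3 || p2) && !p1 || p3 || p2) || !!!p1)
= !(!(p3 || p2) || !!!p1)
= !(!(p3 || p2) || !p1)
= (p3 || p2) && p1

(p3 || p2) && p1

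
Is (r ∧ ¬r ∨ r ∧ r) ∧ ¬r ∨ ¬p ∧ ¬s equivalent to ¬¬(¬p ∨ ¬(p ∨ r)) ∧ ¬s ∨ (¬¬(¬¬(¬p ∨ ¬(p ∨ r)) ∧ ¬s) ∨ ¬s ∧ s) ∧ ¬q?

Yes

E1: (r ∧ ¬r ∨ r ∧ r) ∧ ¬r ∨ ¬p ∧ ¬s
    = r ∧ ¬r ∨ ¬p ∧ ¬s   [distribution]
    = ¬p ∧ ¬s   [complement / identity]
E2: ¬¬(¬p ∨ ¬(p ∨ r)) ∧ ¬s ∨ (¬¬(¬¬(¬p ∨ ¬(p ∨ r)) ∧ ¬s) ∨ ¬s ∧ s) ∧ ¬q
    = ¬¬(¬p ∨ ¬(p ∨ r)) ∧ ¬s ∨ ¬¬(¬¬(¬p ∨ ¬(p ∨ r)) ∧ ¬s) ∧ ¬q   [complement / identity]
    = ¬¬(¬p ∨ ¬(p ∨ r)) ∧ ¬s ∨ ¬¬(¬p ∨ ¬(p ∨ r)) ∧ ¬s ∧ ¬q   [double negation]
    = ¬¬(¬p ∨ ¬(p ∨ r)) ∧ ¬s   [absorption]
    = ¬(p ∧ (p ∨ r)) ∧ ¬s   [De Morgan]
    = ¬p ∧ ¬s   [absorption]
Both reduce to ¬p ∧ ¬s, so they are equivalent.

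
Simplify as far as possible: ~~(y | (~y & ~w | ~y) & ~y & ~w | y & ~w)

~~(y | (~y & ~w | ~y) & ~y & ~w | y & ~w)
= ~~(y | ~y & ~w | y & ~w)   — absorption
= y | ~y & ~w | y & ~w   — double negation
= y | ~w   — distribution

y | ~w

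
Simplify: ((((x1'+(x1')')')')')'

((((x1'+(x1')')')')')'
= ((x1'+(x1')')')'   (double negation)
= ((x1'+x1)')'   (double negation)
= x1'+x1   (double negation)
= 1   (complement)

1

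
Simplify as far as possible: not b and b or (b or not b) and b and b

not b and b or (b or not b) and b and b
= not b and b or b and b   [complement / identity]
= b   [distribution]

b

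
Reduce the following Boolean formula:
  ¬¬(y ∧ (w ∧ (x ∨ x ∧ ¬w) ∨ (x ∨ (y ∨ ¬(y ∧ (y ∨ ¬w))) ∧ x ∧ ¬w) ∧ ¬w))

y ∧ x

¬¬(y ∧ (w ∧ (x ∨ x ∧ ¬w) ∨ (x ∨ (y ∨ ¬(y ∧ (y ∨ ¬w))) ∧ x ∧ ¬w) ∧ ¬w))
= ¬¬(y ∧ (w ∧ (x ∨ x ∧ ¬w) ∨ (x ∨ (y ∨ ¬y) ∧ x ∧ ¬w) ∧ ¬w))   — absorption
= ¬¬(y ∧ (w ∧ (x ∨ x ∧ ¬w) ∨ (x ∨ x ∧ ¬w) ∧ ¬w))   — complement / identity
= ¬¬(y ∧ (x ∨ x ∧ ¬w))   — distribution
= y ∧ (x ∨ x ∧ ¬w)   — double negation
= y ∧ x   — absorption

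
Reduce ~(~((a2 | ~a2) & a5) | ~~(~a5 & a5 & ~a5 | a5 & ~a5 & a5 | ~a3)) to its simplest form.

~(~((a2 | ~a2) & a5) | ~~(~a5 & a5 & ~a5 | a5 & ~a5 & a5 | ~a3))
= ~(~((a2 | ~a2) & a5) | ~~(~a5 & a5 | ~a3))   — distribution
= ~(~((a2 | ~a2) & a5) | ~~~a3)   — complement / identity
= ~(~((a2 | ~a2) & a5) | ~a3)   — double negation
= ~(~a5 | ~a3)   — complement / identity
= a5 & a3   — De Morgan

a5 & a3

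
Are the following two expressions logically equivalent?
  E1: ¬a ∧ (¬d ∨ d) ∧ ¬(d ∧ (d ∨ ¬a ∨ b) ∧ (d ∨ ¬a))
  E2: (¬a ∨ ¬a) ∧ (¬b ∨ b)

No

E1: ¬a ∧ (¬d ∨ d) ∧ ¬(d ∧ (d ∨ ¬a ∨ b) ∧ (d ∨ ¬a))
    = ¬a ∧ (¬d ∨ d) ∧ ¬(d ∧ (d ∨ ¬a))   (absorption)
    = ¬a ∧ (¬d ∨ d) ∧ ¬d   (absorption)
    = ¬a ∧ ¬d   (complement / identity)
E2: (¬a ∨ ¬a) ∧ (¬b ∨ b)
    = ¬a ∨ ¬a   (complement / identity)
    = ¬a   (idempotence)
These differ: at a=0, b=0, d=1, E1 = 0 but E2 = 1.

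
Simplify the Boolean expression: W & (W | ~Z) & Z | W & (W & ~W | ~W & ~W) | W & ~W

W & (W | ~Z) & Z | W & (W & ~W | ~W & ~W) | W & ~W
= W & (W | ~Z) & Z | W & ~W | W & ~W   [distribution]
= W & (W | ~Z) & Z | W & ~W   [complement / identity]
= W & (W | ~Z) & Z   [complement / identity]
= W & Z   [absorption]

W & Z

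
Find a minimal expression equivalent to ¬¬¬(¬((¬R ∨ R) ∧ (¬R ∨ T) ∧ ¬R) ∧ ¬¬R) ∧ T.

¬R ∧ T

¬¬¬(¬((¬R ∨ R) ∧ (¬R ∨ T) ∧ ¬R) ∧ ¬¬R) ∧ T
= ¬¬¬(¬((¬R ∨ T) ∧ ¬R) ∧ ¬¬R) ∧ T   — complement / identity
= ¬(¬((¬R ∨ T) ∧ ¬R) ∧ ¬¬R) ∧ T   — double negation
= ¬(¬¬R ∧ ¬¬R) ∧ T   — absorption
= ¬¬¬R ∧ T   — idempotence
= ¬R ∧ T   — double negation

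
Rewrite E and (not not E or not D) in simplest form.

E and (not not E or not D)
= E and (E or not D)   — double negation
= E   — absorption

E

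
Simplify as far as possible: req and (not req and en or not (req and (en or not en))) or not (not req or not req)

req and (not req and en or not (req and (en or not en))) or not (not req or not req)
= req and (not req and en or not (req and (en or not en))) or req and req   (De Morgan)
= req and (not req and en or not req) or req and req   (complement / identity)
= req and not req or req and req   (absorption)
= req   (distribution)

req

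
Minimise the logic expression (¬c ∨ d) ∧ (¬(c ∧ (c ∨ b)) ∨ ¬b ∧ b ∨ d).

¬c ∨ d

(¬c ∨ d) ∧ (¬(c ∧ (c ∨ b)) ∨ ¬b ∧ b ∨ d)
= (¬c ∨ d) ∧ (¬c ∨ ¬b ∧ b ∨ d)
= (¬c ∨ d) ∧ (¬c ∨ d)
= ¬c ∨ d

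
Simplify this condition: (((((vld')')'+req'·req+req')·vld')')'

vld'

(((((vld')')'+req'·req+req')·vld')')'
= (((((vld')')'+req')·vld')')'   (complement / identity)
= (((vld'+req')·vld')')'   (double negation)
= ((vld')')'   (absorption)
= vld'   (double negation)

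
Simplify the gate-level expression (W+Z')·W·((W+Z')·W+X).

(W+Z')·W·((W+Z')·W+X)
= (W+Z')·W   (absorption)
= W   (absorption)

W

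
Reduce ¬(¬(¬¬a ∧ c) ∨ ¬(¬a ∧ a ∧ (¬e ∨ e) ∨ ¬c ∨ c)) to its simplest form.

a ∧ c

¬(¬(¬¬a ∧ c) ∨ ¬(¬a ∧ a ∧ (¬e ∨ e) ∨ ¬c ∨ c))
= ¬¬a ∧ c ∧ (¬a ∧ a ∧ (¬e ∨ e) ∨ ¬c ∨ c)   — De Morgan
= a ∧ c ∧ (¬a ∧ a ∧ (¬e ∨ e) ∨ ¬c ∨ c)   — double negation
= a ∧ c ∧ (¬a ∧ a ∨ ¬c ∨ c)   — complement / identity
= a ∧ c ∧ (¬c ∨ c)   — complement / identity
= a ∧ c   — complement / identity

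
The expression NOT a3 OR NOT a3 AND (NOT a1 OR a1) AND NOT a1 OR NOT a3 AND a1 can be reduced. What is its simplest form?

NOT a3 OR NOT a3 AND (NOT a1 OR a1) AND NOT a1 OR NOT a3 AND a1
= NOT a3 OR NOT a3 AND NOT a1 OR NOT a3 AND a1   — complement / identity
= NOT a3 OR NOT a3 AND a1   — absorption
= NOT a3   — absorption

NOT a3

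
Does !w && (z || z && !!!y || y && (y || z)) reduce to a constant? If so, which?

!w && (z || z && !!!y || y && (y || z))
= !w && (z || z && !y || y && (y || z))   — double negation
= !w && (z || y && (y || z))   — absorption
= !w && (z || y)   — absorption
This depends on w, y, z, so it is not a constant.

no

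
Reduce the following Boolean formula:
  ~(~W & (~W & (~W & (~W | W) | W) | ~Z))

W

~(~W & (~W & (~W & (~W | W) | W) | ~Z))
= ~(~W & (~W & (~W | W) | ~Z))   [complement / identity]
= ~(~W & (~W | ~Z))   [complement / identity]
= ~~W   [absorption]
= W   [double negation]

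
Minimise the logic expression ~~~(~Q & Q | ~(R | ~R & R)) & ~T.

~~~(~Q & Q | ~(R | ~R & R)) & ~T
= ~(~Q & Q | ~(R | ~R & R)) & ~T   (double negation)
= ~~(R | ~R & R) & ~T   (complement / identity)
= ~~R & ~T   (complement / identity)
= R & ~T   (double negation)

R & ~T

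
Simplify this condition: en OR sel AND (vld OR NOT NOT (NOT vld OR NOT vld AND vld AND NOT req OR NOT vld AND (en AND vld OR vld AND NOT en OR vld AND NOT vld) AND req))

en OR sel

en OR sel AND (vld OR NOT NOT (NOT vld OR NOT vld AND vld AND NOT req OR NOT vld AND (en AND vld OR vld AND NOT en OR vld AND NOT vld) AND req))
= en OR sel AND (vld OR NOT NOT (NOT vld OR NOT vld AND vld AND NOT req OR NOT vld AND (vld OR vld AND NOT vld) AND req))   (distribution)
= en OR sel AND (vld OR NOT NOT (NOT vld OR NOT vld AND vld AND NOT req OR NOT vld AND vld AND req))   (complement / identity)
= en OR sel AND (vld OR NOT NOT (NOT vld OR NOT vld AND vld))   (distribution)
= en OR sel AND (vld OR NOT NOT NOT vld)   (complement / identity)
= en OR sel AND (vld OR NOT vld)   (double negation)
= en OR sel   (complement / identity)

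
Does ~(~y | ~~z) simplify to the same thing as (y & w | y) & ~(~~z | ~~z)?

Yes

E1: ~(~y | ~~z)
    = y & ~z
E2: (y & w | y) & ~(~~z | ~~z)
    = (y & w | y) & ~~~z
    = (y & w | y) & ~z
    = y & ~z
Both reduce to y & ~z, so they are equivalent.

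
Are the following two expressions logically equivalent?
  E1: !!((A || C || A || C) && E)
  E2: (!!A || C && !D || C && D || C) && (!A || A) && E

E1: !!((A || C || A || C) && E)
    = (A || C || A || C) && E   — double negation
    = (A || C) && E   — idempotence
E2: (!!A || C && !D || C && D || C) && (!A || A) && E
    = (!!A || C || C) && (!A || A) && E   — distribution
    = (A || C || C) && (!A || A) && E   — double negation
    = (A || C || C) && E   — complement / identity
    = (A || C) && E   — idempotence
Both reduce to (A || C) && E, so they are equivalent.

Yes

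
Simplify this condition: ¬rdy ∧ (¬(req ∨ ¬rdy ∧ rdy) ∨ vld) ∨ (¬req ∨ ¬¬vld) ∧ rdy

¬rdy ∧ (¬(req ∨ ¬rdy ∧ rdy) ∨ vld) ∨ (¬req ∨ ¬¬vld) ∧ rdy
= ¬rdy ∧ (¬(req ∨ ¬rdy ∧ rdy) ∨ vld) ∨ (¬req ∨ vld) ∧ rdy   — double negation
= ¬rdy ∧ (¬req ∨ vld) ∨ (¬req ∨ vld) ∧ rdy   — complement / identity
= ¬req ∨ vld   — distribution

¬req ∨ vld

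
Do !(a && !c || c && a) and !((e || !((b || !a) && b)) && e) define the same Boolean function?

No

E1: !(a && !c || c && a)
    = !a
E2: !((e || !((b || !a) && b)) && e)
    = !((e || !b) && e)
    = !e
These differ: at a=0, b=0, c=0, e=1, E1 = 1 but E2 = 0.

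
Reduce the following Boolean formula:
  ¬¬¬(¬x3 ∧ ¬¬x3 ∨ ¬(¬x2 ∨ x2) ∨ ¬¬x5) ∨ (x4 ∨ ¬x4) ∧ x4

¬x5 ∨ x4

¬¬¬(¬x3 ∧ ¬¬x3 ∨ ¬(¬x2 ∨ x2) ∨ ¬¬x5) ∨ (x4 ∨ ¬x4) ∧ x4
= ¬(¬x3 ∧ ¬¬x3 ∨ ¬(¬x2 ∨ x2) ∨ ¬¬x5) ∨ (x4 ∨ ¬x4) ∧ x4   [double negation]
= ¬(¬x3 ∧ ¬¬x3 ∨ ¬(¬x2 ∨ x2) ∨ ¬¬x5) ∨ x4   [complement / identity]
= ¬(¬x3 ∧ x3 ∨ ¬(¬x2 ∨ x2) ∨ ¬¬x5) ∨ x4   [double negation]
= ¬(¬(¬x2 ∨ x2) ∨ ¬¬x5) ∨ x4   [complement / identity]
= (¬x2 ∨ x2) ∧ ¬x5 ∨ x4   [De Morgan]
= ¬x5 ∨ x4   [complement / identity]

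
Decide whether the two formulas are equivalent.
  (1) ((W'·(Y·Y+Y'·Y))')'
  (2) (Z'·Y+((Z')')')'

E1: ((W'·(Y·Y+Y'·Y))')'
    = W'·(Y·Y+Y'·Y)   (double negation)
    = W'·Y   (distribution)
E2: (Z'·Y+((Z')')')'
    = (Z'·Y+Z')'   (double negation)
    = (Z')'   (absorption)
    = Z   (double negation)
These differ: at W=0, Y=0, Z=1, E1 = 0 but E2 = 1.

No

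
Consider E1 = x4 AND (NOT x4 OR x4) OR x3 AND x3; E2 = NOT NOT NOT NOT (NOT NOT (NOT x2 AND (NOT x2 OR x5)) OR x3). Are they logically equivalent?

E1: x4 AND (NOT x4 OR x4) OR x3 AND x3
    = x4 AND (NOT x4 OR x4) OR x3   [idempotence]
    = x4 OR x3   [complement / identity]
E2: NOT NOT NOT NOT (NOT NOT (NOT x2 AND (NOT x2 OR x5)) OR x3)
    = NOT NOT (NOT NOT (NOT x2 AND (NOT x2 OR x5)) OR x3)   [double negation]
    = NOT NOT (NOT NOT NOT x2 OR x3)   [absorption]
    = NOT NOT NOT x2 OR x3   [double negation]
    = NOT x2 OR x3   [double negation]
These differ: at x2=0, x3=0, x4=0, x5=0, E1 = 0 but E2 = 1.

No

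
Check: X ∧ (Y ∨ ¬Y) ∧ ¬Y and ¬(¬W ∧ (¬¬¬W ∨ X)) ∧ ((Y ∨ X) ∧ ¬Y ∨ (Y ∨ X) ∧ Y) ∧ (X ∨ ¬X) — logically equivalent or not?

No

E1: X ∧ (Y ∨ ¬Y) ∧ ¬Y
    = X ∧ ¬Y   (complement / identity)
E2: ¬(¬W ∧ (¬¬¬W ∨ X)) ∧ ((Y ∨ X) ∧ ¬Y ∨ (Y ∨ X) ∧ Y) ∧ (X ∨ ¬X)
    = ¬(¬W ∧ (¬W ∨ X)) ∧ ((Y ∨ X) ∧ ¬Y ∨ (Y ∨ X) ∧ Y) ∧ (X ∨ ¬X)   (double negation)
    = ¬(¬W ∧ (¬W ∨ X)) ∧ (Y ∨ X) ∧ (X ∨ ¬X)   (distribution)
    = ¬(¬W ∧ (¬W ∨ X)) ∧ (Y ∨ X)   (complement / identity)
    = ¬¬W ∧ (Y ∨ X)   (absorption)
    = W ∧ (Y ∨ X)   (double negation)
These differ: at W=0, X=1, Y=0, E1 = 1 but E2 = 0.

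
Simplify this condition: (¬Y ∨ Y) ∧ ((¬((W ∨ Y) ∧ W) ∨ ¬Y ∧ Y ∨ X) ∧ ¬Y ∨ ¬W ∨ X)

¬W ∨ X

(¬Y ∨ Y) ∧ ((¬((W ∨ Y) ∧ W) ∨ ¬Y ∧ Y ∨ X) ∧ ¬Y ∨ ¬W ∨ X)
= (¬Y ∨ Y) ∧ ((¬((W ∨ Y) ∧ W) ∨ X) ∧ ¬Y ∨ ¬W ∨ X)
= (¬Y ∨ Y) ∧ ((¬W ∨ X) ∧ ¬Y ∨ ¬W ∨ X)
= (¬Y ∨ Y) ∧ (¬W ∨ X)
= ¬W ∨ X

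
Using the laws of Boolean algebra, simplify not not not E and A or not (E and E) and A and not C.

not E and A

not not not E and A or not (E and E) and A and not C
= not E and A or not (E and E) and A and not C
= not E and A or not E and A and not C
= not E and A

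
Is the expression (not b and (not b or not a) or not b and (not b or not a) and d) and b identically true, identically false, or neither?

(not b and (not b or not a) or not b and (not b or not a) and d) and b
= not b and (not b or not a) and b
= not b and b
= False

identically false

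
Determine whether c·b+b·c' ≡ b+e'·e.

E1: c·b+b·c'
    = b   (distribution)
E2: b+e'·e
    = b   (complement / identity)
Both reduce to b, so they are equivalent.

Yes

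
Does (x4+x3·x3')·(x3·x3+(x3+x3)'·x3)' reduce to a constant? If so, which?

(x4+x3·x3')·(x3·x3+(x3+x3)'·x3)'
= (x4+x3·x3')·(x3·x3+x3'·x3)'   — idempotence
= x4·(x3·x3+x3'·x3)'   — complement / identity
= x4·x3'   — distribution
This depends on x3, x4, so it is not a constant.

no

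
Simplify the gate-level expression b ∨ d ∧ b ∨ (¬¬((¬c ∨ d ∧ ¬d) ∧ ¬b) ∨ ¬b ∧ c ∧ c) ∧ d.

b ∨ d ∧ b ∨ (¬¬((¬c ∨ d ∧ ¬d) ∧ ¬b) ∨ ¬b ∧ c ∧ c) ∧ d
= b ∨ d ∧ b ∨ (¬¬((¬c ∨ d ∧ ¬d) ∧ ¬b) ∨ ¬b ∧ c) ∧ d   — idempotence
= b ∨ d ∧ b ∨ ((¬c ∨ d ∧ ¬d) ∧ ¬b ∨ ¬b ∧ c) ∧ d   — double negation
= b ∨ d ∧ b ∨ (¬c ∧ ¬b ∨ ¬b ∧ c) ∧ d   — complement / identity
= b ∨ d ∧ b ∨ ¬b ∧ d   — distribution
= b ∨ d   — distribution

b ∨ d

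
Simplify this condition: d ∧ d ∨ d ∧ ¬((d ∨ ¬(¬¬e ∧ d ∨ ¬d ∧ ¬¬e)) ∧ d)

d ∧ d ∨ d ∧ ¬((d ∨ ¬(¬¬e ∧ d ∨ ¬d ∧ ¬¬e)) ∧ d)
= d ∧ d ∨ d ∧ ¬((d ∨ ¬¬¬e) ∧ d)   (distribution)
= d ∧ d ∨ d ∧ ¬((d ∨ ¬e) ∧ d)   (double negation)
= d ∧ d ∨ d ∧ ¬d   (absorption)
= d   (distribution)

d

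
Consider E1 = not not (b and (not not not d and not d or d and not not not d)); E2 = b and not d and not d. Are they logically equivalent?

Yes

E1: not not (b and (not not not d and not d or d and not not not d))
    = not not (b and not not not d)   [distribution]
    = b and not not not d   [double negation]
    = b and not d   [double negation]
E2: b and not d and not d
    = b and not d   [idempotence]
Both reduce to b and not d, so they are equivalent.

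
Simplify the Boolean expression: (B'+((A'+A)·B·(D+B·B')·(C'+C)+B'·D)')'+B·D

(B'+((A'+A)·B·(D+B·B')·(C'+C)+B'·D)')'+B·D
= (B'+((A'+A)·B·D·(C'+C)+B'·D)')'+B·D
= B·((A'+A)·B·D·(C'+C)+B'·D)+B·D
= B·(B·D·(C'+C)+B'·D)+B·D
= B·(B·D+B'·D)+B·D
= B·D+B·D
= B·D

B·D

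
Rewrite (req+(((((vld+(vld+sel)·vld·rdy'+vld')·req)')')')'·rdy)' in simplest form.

(req+(((((vld+(vld+sel)·vld·rdy'+vld')·req)')')')'·rdy)'
= (req+(((((vld+vld·rdy'+vld')·req)')')')'·rdy)'   [absorption]
= (req+(((vld+vld·rdy'+vld')·req)')'·rdy)'   [double negation]
= (req+(((vld+vld')·req)')'·rdy)'   [absorption]
= (req+(vld+vld')·req·rdy)'   [double negation]
= (req+req·rdy)'   [complement / identity]
= req'   [absorption]

req'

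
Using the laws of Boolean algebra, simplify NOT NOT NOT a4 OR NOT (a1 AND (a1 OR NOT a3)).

NOT a4 OR NOT a1

NOT NOT NOT a4 OR NOT (a1 AND (a1 OR NOT a3))
= NOT a4 OR NOT (a1 AND (a1 OR NOT a3))
= NOT a4 OR NOT a1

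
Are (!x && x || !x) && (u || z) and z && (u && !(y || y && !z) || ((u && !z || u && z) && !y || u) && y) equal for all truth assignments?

No

E1: (!x && x || !x) && (u || z)
    = !x && (u || z)   (complement / identity)
E2: z && (u && !(y || y && !z) || ((u && !z || u && z) && !y || u) && y)
    = z && (u && !(y || y && !z) || (u && !y || u) && y)   (distribution)
    = z && (u && !y || (u && !y || u) && y)   (absorption)
    = z && (u && !y || u && y)   (absorption)
    = z && u   (distribution)
These differ: at u=1, x=0, y=0, z=0, E1 = 1 but E2 = 0.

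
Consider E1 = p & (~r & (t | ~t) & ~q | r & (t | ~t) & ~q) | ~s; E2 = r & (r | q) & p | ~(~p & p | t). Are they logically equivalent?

No

E1: p & (~r & (t | ~t) & ~q | r & (t | ~t) & ~q) | ~s
    = p & (t | ~t) & ~q | ~s   (distribution)
    = p & ~q | ~s   (complement / identity)
E2: r & (r | q) & p | ~(~p & p | t)
    = r & (r | q) & p | ~t   (complement / identity)
    = r & p | ~t   (absorption)
These differ: at p=0, q=1, r=1, s=0, t=1, E1 = 1 but E2 = 0.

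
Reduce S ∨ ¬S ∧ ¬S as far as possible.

S ∨ ¬S ∧ ¬S
= S ∨ ¬S   — idempotence
= True   — complement

True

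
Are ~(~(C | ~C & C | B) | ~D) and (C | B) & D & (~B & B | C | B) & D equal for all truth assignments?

Yes

E1: ~(~(C | ~C & C | B) | ~D)
    = ~(~(C | B) | ~D)   [complement / identity]
    = (C | B) & D   [De Morgan]
E2: (C | B) & D & (~B & B | C | B) & D
    = (C | B) & D & (C | B) & D   [complement / identity]
    = (C | B) & D   [idempotence]
Both reduce to (C | B) & D, so they are equivalent.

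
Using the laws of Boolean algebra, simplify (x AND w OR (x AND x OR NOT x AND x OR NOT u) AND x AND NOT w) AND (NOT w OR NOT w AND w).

x AND NOT w

(x AND w OR (x AND x OR NOT x AND x OR NOT u) AND x AND NOT w) AND (NOT w OR NOT w AND w)
= (x AND w OR (x OR NOT u) AND x AND NOT w) AND (NOT w OR NOT w AND w)   [distribution]
= (x AND w OR x AND NOT w) AND (NOT w OR NOT w AND w)   [absorption]
= x AND (NOT w OR NOT w AND w)   [distribution]
= x AND NOT w   [complement / identity]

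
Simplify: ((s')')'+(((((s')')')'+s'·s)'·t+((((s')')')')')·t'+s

1

((s')')'+(((((s')')')'+s'·s)'·t+((((s')')')')')·t'+s
= ((s')')'+(((((s')')')')'·t+((((s')')')')')·t'+s   (complement / identity)
= ((s')')'+((((s')')')')'·t'+s   (absorption)
= ((s')')'+((s')')'·t'+s   (double negation)
= ((s')')'+s   (absorption)
= s'+s   (double negation)
= 1   (complement)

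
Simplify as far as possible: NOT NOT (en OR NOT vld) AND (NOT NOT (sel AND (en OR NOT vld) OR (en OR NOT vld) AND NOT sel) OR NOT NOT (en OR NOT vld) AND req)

en OR NOT vld

NOT NOT (en OR NOT vld) AND (NOT NOT (sel AND (en OR NOT vld) OR (en OR NOT vld) AND NOT sel) OR NOT NOT (en OR NOT vld) AND req)
= NOT NOT (en OR NOT vld) AND (NOT NOT (en OR NOT vld) OR NOT NOT (en OR NOT vld) AND req)
= NOT NOT (en OR NOT vld) AND NOT NOT (en OR NOT vld)
= NOT NOT (en OR NOT vld)
= en OR NOT vld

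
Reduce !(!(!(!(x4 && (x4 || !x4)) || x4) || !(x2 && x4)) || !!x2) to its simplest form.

!x2

!(!(!(!(x4 && (x4 || !x4)) || x4) || !(x2 && x4)) || !!x2)
= !((!(x4 && (x4 || !x4)) || x4) && x2 && x4 || !!x2)   [De Morgan]
= !((!(x4 && (x4 || !x4)) || x4) && x2 && x4 || x2)   [double negation]
= !((!x4 || x4) && x2 && x4 || x2)   [complement / identity]
= !(x2 && x4 || x2)   [complement / identity]
= !x2   [absorption]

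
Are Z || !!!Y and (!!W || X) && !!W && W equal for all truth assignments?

E1: Z || !!!Y
    = Z || !Y   [double negation]
E2: (!!W || X) && !!W && W
    = !!W && W   [absorption]
    = W && W   [double negation]
    = W   [idempotence]
These differ: at W=0, X=0, Y=0, Z=0, E1 = 1 but E2 = 0.

No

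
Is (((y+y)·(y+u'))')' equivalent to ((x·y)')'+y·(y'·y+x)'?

Yes

E1: (((y+y)·(y+u'))')'
    = ((y·u'+y)')'   [distribution]
    = (y')'   [absorption]
    = y   [double negation]
E2: ((x·y)')'+y·(y'·y+x)'
    = ((x·y)')'+y·x'   [complement / identity]
    = x·y+y·x'   [double negation]
    = y   [distribution]
Both reduce to y, so they are equivalent.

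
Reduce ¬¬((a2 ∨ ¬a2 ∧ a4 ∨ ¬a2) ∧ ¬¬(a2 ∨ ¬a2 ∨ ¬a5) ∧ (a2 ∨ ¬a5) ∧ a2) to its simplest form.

¬¬((a2 ∨ ¬a2 ∧ a4 ∨ ¬a2) ∧ ¬¬(a2 ∨ ¬a2 ∨ ¬a5) ∧ (a2 ∨ ¬a5) ∧ a2)
= ¬¬((a2 ∨ ¬a2) ∧ ¬¬(a2 ∨ ¬a2 ∨ ¬a5) ∧ (a2 ∨ ¬a5) ∧ a2)   (absorption)
= ¬¬((a2 ∨ ¬a2) ∧ (a2 ∨ ¬a2 ∨ ¬a5) ∧ (a2 ∨ ¬a5) ∧ a2)   (double negation)
= (a2 ∨ ¬a2) ∧ (a2 ∨ ¬a2 ∨ ¬a5) ∧ (a2 ∨ ¬a5) ∧ a2   (double negation)
= (a2 ∨ ¬a2) ∧ (a2 ∨ ¬a5) ∧ a2   (absorption)
= (a2 ∨ ¬a5) ∧ a2   (complement / identity)
= a2   (absorption)

a2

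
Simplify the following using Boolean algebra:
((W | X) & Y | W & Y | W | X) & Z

((W | X) & Y | W & Y | W | X) & Z
= ((W | X) & Y | W | X) & Z   — absorption
= (W | X) & Z   — absorption

(W | X) & Z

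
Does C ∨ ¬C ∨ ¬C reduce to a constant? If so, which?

C ∨ ¬C ∨ ¬C
= C ∨ ¬C
= True

yes, True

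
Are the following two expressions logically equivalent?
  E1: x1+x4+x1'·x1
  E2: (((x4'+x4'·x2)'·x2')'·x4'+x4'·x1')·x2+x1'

E1: x1+x4+x1'·x1
    = x1+x4   (complement / identity)
E2: (((x4'+x4'·x2)'·x2')'·x4'+x4'·x1')·x2+x1'
    = ((x4'+x4'·x2+x2)·x4'+x4'·x1')·x2+x1'   (De Morgan)
    = ((x4'+x2)·x4'+x4'·x1')·x2+x1'   (absorption)
    = (x4'+x4'·x1')·x2+x1'   (absorption)
    = x4'·x2+x1'   (absorption)
These differ: at x1=1, x2=0, x4=1, E1 = 1 but E2 = 0.

No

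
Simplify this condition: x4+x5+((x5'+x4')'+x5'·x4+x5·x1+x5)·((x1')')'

x4+x5

x4+x5+((x5'+x4')'+x5'·x4+x5·x1+x5)·((x1')')'
= x4+x5+(x5·x4+x5'·x4+x5·x1+x5)·((x1')')'   [De Morgan]
= x4+x5+(x5·x4+x5'·x4+x5·x1+x5)·x1'   [double negation]
= x4+x5+(x4+x5·x1+x5)·x1'   [distribution]
= x4+x5+(x4+x5)·x1'   [absorption]
= x4+x5   [absorption]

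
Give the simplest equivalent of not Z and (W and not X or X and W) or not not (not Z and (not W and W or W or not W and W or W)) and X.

not Z and W

not Z and (W and not X or X and W) or not not (not Z and (not W and W or W or not W and W or W)) and X
= not Z and (W and not X or X and W) or not not (not Z and (not W and W or W)) and X   [idempotence]
= not Z and W or not not (not Z and (not W and W or W)) and X   [distribution]
= not Z and W or not not (not Z and W) and X   [complement / identity]
= not Z and W or not Z and W and X   [double negation]
= not Z and W   [absorption]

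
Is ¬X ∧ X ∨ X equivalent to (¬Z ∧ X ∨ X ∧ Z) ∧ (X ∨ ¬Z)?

Yes

E1: ¬X ∧ X ∨ X
    = X
E2: (¬Z ∧ X ∨ X ∧ Z) ∧ (X ∨ ¬Z)
    = X ∧ (X ∨ ¬Z)
    = X
Both reduce to X, so they are equivalent.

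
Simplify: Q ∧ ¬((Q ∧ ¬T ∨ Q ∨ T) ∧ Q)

Q ∧ ¬((Q ∧ ¬T ∨ Q ∨ T) ∧ Q)
= Q ∧ ¬((Q ∨ T) ∧ Q)
= Q ∧ ¬Q
= False

False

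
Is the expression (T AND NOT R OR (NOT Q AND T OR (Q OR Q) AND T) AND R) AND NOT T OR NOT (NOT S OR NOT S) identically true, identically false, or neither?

neither

(T AND NOT R OR (NOT Q AND T OR (Q OR Q) AND T) AND R) AND NOT T OR NOT (NOT S OR NOT S)
= (T AND NOT R OR (NOT Q AND T OR Q AND T) AND R) AND NOT T OR NOT (NOT S OR NOT S)   — idempotence
= (T AND NOT R OR T AND R) AND NOT T OR NOT (NOT S OR NOT S)   — distribution
= T AND NOT T OR NOT (NOT S OR NOT S)   — distribution
= T AND NOT T OR S AND S   — De Morgan
= S AND S   — complement / identity
= S   — idempotence
This depends on S, so it is not a constant.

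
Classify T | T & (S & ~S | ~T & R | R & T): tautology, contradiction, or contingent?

contingent

T | T & (S & ~S | ~T & R | R & T)
= T | T & (~T & R | R & T)
= T | T & R
= T
This depends on T, so it is not a constant.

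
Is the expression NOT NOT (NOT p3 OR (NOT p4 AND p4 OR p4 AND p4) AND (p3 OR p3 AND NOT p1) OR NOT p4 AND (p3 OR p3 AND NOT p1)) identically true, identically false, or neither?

identically true

NOT NOT (NOT p3 OR (NOT p4 AND p4 OR p4 AND p4) AND (p3 OR p3 AND NOT p1) OR NOT p4 AND (p3 OR p3 AND NOT p1))
= NOT NOT (NOT p3 OR p4 AND (p3 OR p3 AND NOT p1) OR NOT p4 AND (p3 OR p3 AND NOT p1))
= NOT NOT (NOT p3 OR p3 OR p3 AND NOT p1)
= NOT p3 OR p3 OR p3 AND NOT p1
= NOT p3 OR p3
= TRUE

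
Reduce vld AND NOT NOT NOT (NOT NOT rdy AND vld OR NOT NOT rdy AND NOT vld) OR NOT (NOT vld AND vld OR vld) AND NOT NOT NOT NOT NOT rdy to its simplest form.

vld AND NOT NOT NOT (NOT NOT rdy AND vld OR NOT NOT rdy AND NOT vld) OR NOT (NOT vld AND vld OR vld) AND NOT NOT NOT NOT NOT rdy
= vld AND NOT NOT NOT NOT NOT rdy OR NOT (NOT vld AND vld OR vld) AND NOT NOT NOT NOT NOT rdy   [distribution]
= vld AND NOT NOT NOT NOT NOT rdy OR NOT vld AND NOT NOT NOT NOT NOT rdy   [complement / identity]
= NOT NOT NOT NOT NOT rdy   [distribution]
= NOT NOT NOT rdy   [double negation]
= NOT rdy   [double negation]

NOT rdy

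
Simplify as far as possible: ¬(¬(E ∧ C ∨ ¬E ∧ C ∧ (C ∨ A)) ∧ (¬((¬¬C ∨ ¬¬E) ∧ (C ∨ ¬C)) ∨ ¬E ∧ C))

¬(¬(E ∧ C ∨ ¬E ∧ C ∧ (C ∨ A)) ∧ (¬((¬¬C ∨ ¬¬E) ∧ (C ∨ ¬C)) ∨ ¬E ∧ C))
= ¬(¬(E ∧ C ∨ ¬E ∧ C) ∧ (¬((¬¬C ∨ ¬¬E) ∧ (C ∨ ¬C)) ∨ ¬E ∧ C))   (absorption)
= ¬(¬(E ∧ C ∨ ¬E ∧ C) ∧ (¬(¬¬C ∨ ¬¬E) ∨ ¬E ∧ C))   (complement / identity)
= ¬(¬C ∧ (¬(¬¬C ∨ ¬¬E) ∨ ¬E ∧ C))   (distribution)
= ¬(¬C ∧ (¬C ∧ ¬E ∨ ¬E ∧ C))   (De Morgan)
= ¬(¬C ∧ ¬E)   (distribution)
= C ∨ E   (De Morgan)

C ∨ E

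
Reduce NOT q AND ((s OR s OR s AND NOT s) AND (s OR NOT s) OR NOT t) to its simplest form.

NOT q AND ((s OR s OR s AND NOT s) AND (s OR NOT s) OR NOT t)
= NOT q AND (s OR s OR s AND NOT s OR NOT t)   [complement / identity]
= NOT q AND (s OR s OR NOT t)   [complement / identity]
= NOT q AND (s OR NOT t)   [idempotence]

NOT q AND (s OR NOT t)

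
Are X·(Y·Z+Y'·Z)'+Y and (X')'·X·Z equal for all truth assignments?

E1: X·(Y·Z+Y'·Z)'+Y
    = X·Z'+Y   — distribution
E2: (X')'·X·Z
    = X·X·Z   — double negation
    = X·Z   — idempotence
These differ: at X=0, Y=1, Z=0, E1 = 1 but E2 = 0.

No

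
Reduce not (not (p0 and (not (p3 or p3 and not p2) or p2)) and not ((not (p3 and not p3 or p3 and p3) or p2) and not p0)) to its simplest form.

not (not (p0 and (not (p3 or p3 and not p2) or p2)) and not ((not (p3 and not p3 or p3 and p3) or p2) and not p0))
= not (not (p0 and (not p3 or p2)) and not ((not (p3 and not p3 or p3 and p3) or p2) and not p0))   [absorption]
= not (not (p0 and (not p3 or p2)) and not ((not p3 or p2) and not p0))   [distribution]
= p0 and (not p3 or p2) or (not p3 or p2) and not p0   [De Morgan]
= not p3 or p2   [distribution]

not p3 or p2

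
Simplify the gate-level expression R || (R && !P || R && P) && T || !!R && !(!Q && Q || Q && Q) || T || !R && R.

R || T

R || (R && !P || R && P) && T || !!R && !(!Q && Q || Q && Q) || T || !R && R
= R || R && T || !!R && !(!Q && Q || Q && Q) || T || !R && R   (distribution)
= R || R && T || !!R && !(!Q && Q || Q && Q) || T   (complement / identity)
= R || R && T || !!R && !Q || T   (distribution)
= R || !!R && !Q || T   (absorption)
= R || R && !Q || T   (double negation)
= R || T   (absorption)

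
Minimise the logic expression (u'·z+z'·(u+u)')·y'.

u'·y'

(u'·z+z'·(u+u)')·y'
= (u'·z+z'·u')·y'
= u'·y'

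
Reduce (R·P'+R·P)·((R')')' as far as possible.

(R·P'+R·P)·((R')')'
= R·((R')')'
= R·R'
= 0

0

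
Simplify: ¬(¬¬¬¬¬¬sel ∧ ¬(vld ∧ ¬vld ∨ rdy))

¬sel ∨ rdy

¬(¬¬¬¬¬¬sel ∧ ¬(vld ∧ ¬vld ∨ rdy))
= ¬(¬¬¬¬sel ∧ ¬(vld ∧ ¬vld ∨ rdy))
= ¬(¬¬¬¬sel ∧ ¬rdy)
= ¬¬¬sel ∨ rdy
= ¬sel ∨ rdy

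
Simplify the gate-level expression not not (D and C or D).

D

not not (D and C or D)
= not not D
= D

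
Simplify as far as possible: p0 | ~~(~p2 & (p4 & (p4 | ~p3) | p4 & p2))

p0 | ~p2 & p4

p0 | ~~(~p2 & (p4 & (p4 | ~p3) | p4 & p2))
= p0 | ~~(~p2 & (p4 | p4 & p2))   — absorption
= p0 | ~p2 & (p4 | p4 & p2)   — double negation
= p0 | ~p2 & p4   — absorption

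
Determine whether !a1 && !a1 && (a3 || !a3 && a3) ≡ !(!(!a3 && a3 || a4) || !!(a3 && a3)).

E1: !a1 && !a1 && (a3 || !a3 && a3)
    = !a1 && (a3 || !a3 && a3)   — idempotence
    = !a1 && a3   — complement / identity
E2: !(!(!a3 && a3 || a4) || !!(a3 && a3))
    = (!a3 && a3 || a4) && !(a3 && a3)   — De Morgan
    = (!a3 && a3 || a4) && !a3   — idempotence
    = a4 && !a3   — complement / identity
These differ: at a1=0, a3=0, a4=1, E1 = 0 but E2 = 1.

No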